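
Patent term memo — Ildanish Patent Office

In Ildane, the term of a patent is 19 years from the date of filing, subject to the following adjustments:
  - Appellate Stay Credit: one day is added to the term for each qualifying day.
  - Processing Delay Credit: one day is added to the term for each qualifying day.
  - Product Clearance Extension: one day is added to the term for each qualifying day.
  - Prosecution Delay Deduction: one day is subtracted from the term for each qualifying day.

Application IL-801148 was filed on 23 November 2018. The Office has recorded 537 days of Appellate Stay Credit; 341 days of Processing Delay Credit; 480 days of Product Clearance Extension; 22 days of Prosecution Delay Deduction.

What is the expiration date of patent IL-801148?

Base term: filing date + 19 years → 23 November 2037.
Appellate Stay Credit: +537 days → 14 May 2039.
Processing Delay Credit: +341 days → 19 April 2040.
Product Clearance Extension: +480 days → 12 August 2041.
Prosecution Delay Deduction: −22 days → 21 July 2041.

2041-07-21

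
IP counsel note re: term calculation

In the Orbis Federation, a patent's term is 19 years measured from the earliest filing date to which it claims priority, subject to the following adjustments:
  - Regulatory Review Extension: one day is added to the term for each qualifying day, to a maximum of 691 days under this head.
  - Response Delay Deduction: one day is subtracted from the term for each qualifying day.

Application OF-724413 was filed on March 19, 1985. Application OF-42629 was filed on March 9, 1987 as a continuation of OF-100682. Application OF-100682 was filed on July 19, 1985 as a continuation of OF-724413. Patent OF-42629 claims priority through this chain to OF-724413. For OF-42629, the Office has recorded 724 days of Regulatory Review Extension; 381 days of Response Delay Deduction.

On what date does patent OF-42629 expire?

Earliest priority filing: 19 March 1985.
Base term: 19 March 1985 + 19 years → 19 March 2004.
Regulatory Review Extension: 724 days claimed exceeds the 691-day cap, so +691 days → 8 February 2006.
Response Delay Deduction: −381 days → 23 January 2005.

January 23, 2005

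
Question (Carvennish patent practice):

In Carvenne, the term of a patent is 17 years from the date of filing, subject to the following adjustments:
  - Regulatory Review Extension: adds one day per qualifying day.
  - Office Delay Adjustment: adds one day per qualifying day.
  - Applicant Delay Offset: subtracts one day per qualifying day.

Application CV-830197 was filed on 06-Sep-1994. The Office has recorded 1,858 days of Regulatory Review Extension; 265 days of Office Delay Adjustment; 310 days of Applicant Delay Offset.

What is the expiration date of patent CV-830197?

Base term: filing date + 17 years → 6 September 2011.
Regulatory Review Extension: +1858 days → 7 October 2016.
Office Delay Adjustment: +265 days → 29 June 2017.
Applicant Delay Offset: −310 days → 23 August 2016.

August 23, 2016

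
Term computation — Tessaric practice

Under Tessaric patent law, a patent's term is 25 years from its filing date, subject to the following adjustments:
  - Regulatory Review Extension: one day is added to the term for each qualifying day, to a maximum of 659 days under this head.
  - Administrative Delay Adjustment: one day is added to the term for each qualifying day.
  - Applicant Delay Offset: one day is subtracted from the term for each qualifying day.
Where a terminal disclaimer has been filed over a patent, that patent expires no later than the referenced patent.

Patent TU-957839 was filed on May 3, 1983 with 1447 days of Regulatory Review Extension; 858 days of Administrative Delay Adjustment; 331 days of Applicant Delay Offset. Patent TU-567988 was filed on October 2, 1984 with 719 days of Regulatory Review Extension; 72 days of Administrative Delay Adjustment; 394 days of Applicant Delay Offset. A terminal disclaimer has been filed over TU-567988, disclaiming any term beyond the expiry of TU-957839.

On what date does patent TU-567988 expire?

Natural term of TU-567988:
  Base: filing + 25 years → 2 October 2009.
  Regulatory Review Extension: 719 days claimed exceeds the 659-day cap, so +659 days → 23 July 2011.
  Administrative Delay Adjustment: +72 days → 3 October 2011.
  Applicant Delay Offset: −394 days → 4 September 2010.
Expiry of referenced patent TU-957839:
  Base: filing + 25 years → 3 May 2008.
  Regulatory Review Extension: 1447 days claimed exceeds the 659-day cap, so +659 days → 21 February 2010.
  Administrative Delay Adjustment: +858 days → 28 June 2012.
  Applicant Delay Offset: −331 days → 2 August 2011.
Terminal disclaimer: TU-567988 expires on the earlier of 4 September 2010 and 2 August 2011.

2010-09-04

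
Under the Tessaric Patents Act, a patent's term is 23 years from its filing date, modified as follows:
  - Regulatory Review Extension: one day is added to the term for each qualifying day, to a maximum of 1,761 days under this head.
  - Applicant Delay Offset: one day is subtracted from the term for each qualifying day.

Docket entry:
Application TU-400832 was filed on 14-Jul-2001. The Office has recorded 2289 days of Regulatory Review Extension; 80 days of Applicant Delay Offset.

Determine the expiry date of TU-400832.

2029-02-19

Base term: filing date + 23 years → 14 July 2024.
Regulatory Review Extension: 2289 days claimed exceeds the 1761-day cap, so +1761 days → 10 May 2029.
Applicant Delay Offset: −80 days → 19 February 2029.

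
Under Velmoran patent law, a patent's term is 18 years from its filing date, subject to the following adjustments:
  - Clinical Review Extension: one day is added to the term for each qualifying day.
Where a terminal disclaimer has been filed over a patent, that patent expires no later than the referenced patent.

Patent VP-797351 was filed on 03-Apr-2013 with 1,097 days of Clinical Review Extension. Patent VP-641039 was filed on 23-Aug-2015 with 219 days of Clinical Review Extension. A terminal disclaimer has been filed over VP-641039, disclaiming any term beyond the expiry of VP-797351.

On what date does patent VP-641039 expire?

March 30, 2034

Natural term of VP-641039:
  Base: filing + 18 years → 23 August 2033.
  Clinical Review Extension: +219 days → 30 March 2034.
Expiry of referenced patent VP-797351:
  Base: filing + 18 years → 3 April 2031.
  Clinical Review Extension: +1097 days → 4 April 2034.
Terminal disclaimer: VP-641039 expires on the earlier of 30 March 2034 and 4 April 2034.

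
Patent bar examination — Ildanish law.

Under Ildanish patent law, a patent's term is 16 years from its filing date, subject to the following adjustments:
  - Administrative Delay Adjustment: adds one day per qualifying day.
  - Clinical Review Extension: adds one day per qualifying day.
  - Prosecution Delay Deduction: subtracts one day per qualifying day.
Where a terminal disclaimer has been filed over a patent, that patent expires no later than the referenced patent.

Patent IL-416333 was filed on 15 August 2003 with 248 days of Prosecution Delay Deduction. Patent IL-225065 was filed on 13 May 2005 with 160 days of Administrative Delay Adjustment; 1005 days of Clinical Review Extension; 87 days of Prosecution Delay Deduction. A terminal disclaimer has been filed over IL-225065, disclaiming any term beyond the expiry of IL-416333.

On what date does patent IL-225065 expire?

Natural term of IL-225065:
  Base: filing + 16 years → 13 May 2021.
  Administrative Delay Adjustment: +160 days → 20 October 2021.
  Clinical Review Extension: +1005 days → 21 July 2024.
  Prosecution Delay Deduction: −87 days → 25 April 2024.
Expiry of referenced patent IL-416333:
  Base: filing + 16 years → 15 August 2019.
  Prosecution Delay Deduction: −248 days → 10 December 2018.
Terminal disclaimer: IL-225065 expires on the earlier of 25 April 2024 and 10 December 2018.

2018-12-10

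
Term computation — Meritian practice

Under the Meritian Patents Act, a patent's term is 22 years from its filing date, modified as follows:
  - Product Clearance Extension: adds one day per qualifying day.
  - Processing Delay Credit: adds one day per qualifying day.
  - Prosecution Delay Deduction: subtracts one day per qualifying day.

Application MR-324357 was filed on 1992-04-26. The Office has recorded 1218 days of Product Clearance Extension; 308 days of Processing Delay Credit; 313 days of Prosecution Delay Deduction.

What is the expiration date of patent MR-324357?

August 21, 2017

Base term: filing date + 22 years → 26 April 2014.
Product Clearance Extension: +1218 days → 26 August 2017.
Processing Delay Credit: +308 days → 30 June 2018.
Prosecution Delay Deduction: −313 days → 21 August 2017.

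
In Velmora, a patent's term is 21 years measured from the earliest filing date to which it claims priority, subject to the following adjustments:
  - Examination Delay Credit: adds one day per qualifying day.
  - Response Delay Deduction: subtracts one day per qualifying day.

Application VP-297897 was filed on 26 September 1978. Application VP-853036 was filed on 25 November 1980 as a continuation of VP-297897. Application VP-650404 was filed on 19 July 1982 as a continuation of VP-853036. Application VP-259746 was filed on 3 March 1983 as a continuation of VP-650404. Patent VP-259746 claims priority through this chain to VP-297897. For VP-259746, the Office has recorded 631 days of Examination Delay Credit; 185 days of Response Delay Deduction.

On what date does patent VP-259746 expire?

2000-12-15

Earliest priority filing: 26 September 1978.
Base term: 26 September 1978 + 21 years → 26 September 1999.
Examination Delay Credit: +631 days → 18 June 2001.
Response Delay Deduction: −185 days → 15 December 2000.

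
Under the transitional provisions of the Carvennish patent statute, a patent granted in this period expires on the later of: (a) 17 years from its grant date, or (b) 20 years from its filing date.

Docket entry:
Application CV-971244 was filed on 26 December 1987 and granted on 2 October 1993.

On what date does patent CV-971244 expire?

October 2, 2010

(a) grant + 17 years → 2 October 2010.
(b) filing + 20 years → 26 December 2007.
Later of the two: 2 October 2010.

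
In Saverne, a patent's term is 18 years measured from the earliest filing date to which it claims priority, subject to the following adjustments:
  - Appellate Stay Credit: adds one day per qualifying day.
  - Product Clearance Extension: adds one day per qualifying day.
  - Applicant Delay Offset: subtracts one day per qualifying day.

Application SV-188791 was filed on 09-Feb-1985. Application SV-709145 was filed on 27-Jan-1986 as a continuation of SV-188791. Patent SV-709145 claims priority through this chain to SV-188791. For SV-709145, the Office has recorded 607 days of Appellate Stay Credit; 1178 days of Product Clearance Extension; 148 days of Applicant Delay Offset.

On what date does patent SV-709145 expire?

Earliest priority filing: 9 February 1985.
Base term: 9 February 1985 + 18 years → 9 February 2003.
Appellate Stay Credit: +607 days → 8 October 2004.
Product Clearance Extension: +1178 days → 30 December 2007.
Applicant Delay Offset: −148 days → 4 August 2007.

2007-08-04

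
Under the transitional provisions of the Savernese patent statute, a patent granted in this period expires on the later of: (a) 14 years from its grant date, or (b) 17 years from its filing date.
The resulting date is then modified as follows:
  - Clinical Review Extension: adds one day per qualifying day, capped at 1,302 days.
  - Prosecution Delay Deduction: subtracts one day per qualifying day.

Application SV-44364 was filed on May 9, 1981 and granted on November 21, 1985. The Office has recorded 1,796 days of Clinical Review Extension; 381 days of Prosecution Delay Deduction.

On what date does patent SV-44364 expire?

(a) grant + 14 years → 21 November 1999.
(b) filing + 17 years → 9 May 1998.
Later of the two: 21 November 1999.
Clinical Review Extension: 1796 days claimed exceeds the 1302-day cap, so +1302 days → 15 June 2003.
Prosecution Delay Deduction: −381 days → 30 May 2002.

May 30, 2002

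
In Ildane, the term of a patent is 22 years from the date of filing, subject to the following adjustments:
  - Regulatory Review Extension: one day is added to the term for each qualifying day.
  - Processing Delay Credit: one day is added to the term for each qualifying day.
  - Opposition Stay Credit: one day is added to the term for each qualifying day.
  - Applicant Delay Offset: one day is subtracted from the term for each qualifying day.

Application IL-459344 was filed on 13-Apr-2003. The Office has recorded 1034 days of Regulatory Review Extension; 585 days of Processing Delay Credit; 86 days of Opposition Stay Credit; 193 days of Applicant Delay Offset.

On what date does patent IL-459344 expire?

June 3, 2029

Base term: filing date + 22 years → 13 April 2025.
Regulatory Review Extension: +1034 days → 11 February 2028.
Processing Delay Credit: +585 days → 18 September 2029.
Opposition Stay Credit: +86 days → 13 December 2029.
Applicant Delay Offset: −193 days → 3 June 2029.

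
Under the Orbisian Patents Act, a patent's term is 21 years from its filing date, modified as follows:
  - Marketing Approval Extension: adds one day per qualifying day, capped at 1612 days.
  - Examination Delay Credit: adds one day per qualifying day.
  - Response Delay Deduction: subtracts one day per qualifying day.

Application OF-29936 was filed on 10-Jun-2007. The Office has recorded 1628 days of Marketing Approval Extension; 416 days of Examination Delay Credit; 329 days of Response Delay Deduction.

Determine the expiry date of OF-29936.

February 3, 2033

Base term: filing date + 21 years → 10 June 2028.
Marketing Approval Extension: 1628 days claimed exceeds the 1612-day cap, so +1612 days → 8 November 2032.
Examination Delay Credit: +416 days → 29 December 2033.
Response Delay Deduction: −329 days → 3 February 2033.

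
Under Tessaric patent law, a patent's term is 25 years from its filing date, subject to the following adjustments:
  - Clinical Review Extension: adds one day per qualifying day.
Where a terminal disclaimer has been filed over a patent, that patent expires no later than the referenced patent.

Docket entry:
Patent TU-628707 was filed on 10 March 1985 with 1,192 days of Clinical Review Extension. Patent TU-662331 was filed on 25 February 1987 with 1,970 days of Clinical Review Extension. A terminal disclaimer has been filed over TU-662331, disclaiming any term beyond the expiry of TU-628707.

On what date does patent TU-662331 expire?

June 14, 2013

Natural term of TU-662331:
  Base: filing + 25 years → 25 February 2012.
  Clinical Review Extension: +1970 days → 18 July 2017.
Expiry of referenced patent TU-628707:
  Base: filing + 25 years → 10 March 2010.
  Clinical Review Extension: +1192 days → 14 June 2013.
Terminal disclaimer: TU-662331 expires on the earlier of 18 July 2017 and 14 June 2013.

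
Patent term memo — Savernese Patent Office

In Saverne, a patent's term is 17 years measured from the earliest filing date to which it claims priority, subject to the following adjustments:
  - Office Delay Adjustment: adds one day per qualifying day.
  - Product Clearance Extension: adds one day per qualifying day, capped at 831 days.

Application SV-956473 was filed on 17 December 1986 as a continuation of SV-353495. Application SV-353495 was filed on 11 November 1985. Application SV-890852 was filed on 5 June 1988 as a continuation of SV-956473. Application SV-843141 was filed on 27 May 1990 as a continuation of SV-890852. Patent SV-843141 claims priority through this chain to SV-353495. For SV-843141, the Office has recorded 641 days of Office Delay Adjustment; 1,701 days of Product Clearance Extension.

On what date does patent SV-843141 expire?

November 22, 2006

Earliest priority filing: 11 November 1985.
Base term: 11 November 1985 + 17 years → 11 November 2002.
Office Delay Adjustment: +641 days → 13 August 2004.
Product Clearance Extension: 1701 days claimed exceeds the 831-day cap, so +831 days → 22 November 2006.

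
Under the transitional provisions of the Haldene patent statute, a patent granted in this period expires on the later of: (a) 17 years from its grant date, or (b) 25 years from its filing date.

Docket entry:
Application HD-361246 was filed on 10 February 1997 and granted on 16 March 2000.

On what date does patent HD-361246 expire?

2022-02-10

(a) grant + 17 years → 16 March 2017.
(b) filing + 25 years → 10 February 2022.
Later of the two: 10 February 2022.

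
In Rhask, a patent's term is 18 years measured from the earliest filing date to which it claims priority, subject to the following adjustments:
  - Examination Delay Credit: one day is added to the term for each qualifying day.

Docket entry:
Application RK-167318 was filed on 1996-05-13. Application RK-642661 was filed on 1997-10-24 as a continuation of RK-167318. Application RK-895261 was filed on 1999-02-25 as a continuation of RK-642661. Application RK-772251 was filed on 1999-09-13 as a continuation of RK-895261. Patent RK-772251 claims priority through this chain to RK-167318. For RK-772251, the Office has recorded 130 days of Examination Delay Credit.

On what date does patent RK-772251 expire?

Earliest priority filing: 13 May 1996.
Base term: 13 May 1996 + 18 years → 13 May 2014.
Examination Delay Credit: +130 days → 20 September 2014.

September 20, 2014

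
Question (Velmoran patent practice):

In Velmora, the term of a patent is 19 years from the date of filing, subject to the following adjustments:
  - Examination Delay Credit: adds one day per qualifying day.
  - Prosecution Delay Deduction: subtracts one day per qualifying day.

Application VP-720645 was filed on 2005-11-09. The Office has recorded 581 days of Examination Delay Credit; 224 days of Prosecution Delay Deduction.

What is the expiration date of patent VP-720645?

2025-11-01

Base term: filing date + 19 years → 9 November 2024.
Examination Delay Credit: +581 days → 13 June 2026.
Prosecution Delay Deduction: −224 days → 1 November 2025.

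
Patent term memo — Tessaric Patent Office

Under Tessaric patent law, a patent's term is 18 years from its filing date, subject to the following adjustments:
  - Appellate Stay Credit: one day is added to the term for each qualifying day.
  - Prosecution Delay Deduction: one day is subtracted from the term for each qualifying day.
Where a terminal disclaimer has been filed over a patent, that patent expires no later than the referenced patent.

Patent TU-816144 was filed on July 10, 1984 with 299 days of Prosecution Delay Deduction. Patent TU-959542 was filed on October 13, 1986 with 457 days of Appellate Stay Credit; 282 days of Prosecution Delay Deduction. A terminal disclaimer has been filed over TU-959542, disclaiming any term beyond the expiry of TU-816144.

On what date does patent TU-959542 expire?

Natural term of TU-959542:
  Base: filing + 18 years → 13 October 2004.
  Appellate Stay Credit: +457 days → 13 January 2006.
  Prosecution Delay Deduction: −282 days → 6 April 2005.
Expiry of referenced patent TU-816144:
  Base: filing + 18 years → 10 July 2002.
  Prosecution Delay Deduction: −299 days → 14 September 2001.
Terminal disclaimer: TU-959542 expires on the earlier of 6 April 2005 and 14 September 2001.

September 14, 2001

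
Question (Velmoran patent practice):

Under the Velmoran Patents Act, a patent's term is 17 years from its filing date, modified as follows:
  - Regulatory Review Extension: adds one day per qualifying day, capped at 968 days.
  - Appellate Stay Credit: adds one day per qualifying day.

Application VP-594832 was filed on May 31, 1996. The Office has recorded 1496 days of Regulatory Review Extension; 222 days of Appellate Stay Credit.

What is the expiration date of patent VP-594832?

September 2, 2016

Base term: filing date + 17 years → 31 May 2013.
Regulatory Review Extension: 1496 days claimed exceeds the 968-day cap, so +968 days → 24 January 2016.
Appellate Stay Credit: +222 days → 2 September 2016.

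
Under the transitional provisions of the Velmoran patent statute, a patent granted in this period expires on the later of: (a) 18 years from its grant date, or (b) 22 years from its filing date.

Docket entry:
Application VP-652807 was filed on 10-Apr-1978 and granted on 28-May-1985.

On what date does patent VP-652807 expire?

May 28, 2003

(a) grant + 18 years → 28 May 2003.
(b) filing + 22 years → 10 April 2000.
Later of the two: 28 May 2003.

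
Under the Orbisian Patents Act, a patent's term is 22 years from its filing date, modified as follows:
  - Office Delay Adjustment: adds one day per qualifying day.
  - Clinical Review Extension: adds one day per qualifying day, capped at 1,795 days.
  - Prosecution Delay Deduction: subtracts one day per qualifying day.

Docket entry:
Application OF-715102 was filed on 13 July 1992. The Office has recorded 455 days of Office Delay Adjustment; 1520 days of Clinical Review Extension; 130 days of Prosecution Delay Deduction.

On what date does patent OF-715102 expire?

2019-08-01

Base term: filing date + 22 years → 13 July 2014.
Office Delay Adjustment: +455 days → 11 October 2015.
Clinical Review Extension: 1520 days (within the 1795-day cap) → +1520 days → 9 December 2019.
Prosecution Delay Deduction: −130 days → 1 August 2019.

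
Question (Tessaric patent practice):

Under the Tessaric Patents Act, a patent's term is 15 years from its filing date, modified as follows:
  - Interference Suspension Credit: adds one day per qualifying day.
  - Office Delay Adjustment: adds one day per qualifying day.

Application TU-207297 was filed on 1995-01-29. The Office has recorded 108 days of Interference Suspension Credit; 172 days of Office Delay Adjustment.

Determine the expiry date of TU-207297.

Base term: filing date + 15 years → 29 January 2010.
Interference Suspension Credit: +108 days → 17 May 2010.
Office Delay Adjustment: +172 days → 5 November 2010.

November 5, 2010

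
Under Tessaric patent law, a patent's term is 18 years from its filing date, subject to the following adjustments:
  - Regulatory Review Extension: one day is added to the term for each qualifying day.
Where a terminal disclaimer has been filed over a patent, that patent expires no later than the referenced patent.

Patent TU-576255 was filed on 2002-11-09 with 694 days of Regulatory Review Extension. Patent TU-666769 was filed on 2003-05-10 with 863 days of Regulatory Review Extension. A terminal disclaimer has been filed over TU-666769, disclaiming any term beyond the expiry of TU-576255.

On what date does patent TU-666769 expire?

2022-10-04

Natural term of TU-666769:
  Base: filing + 18 years → 10 May 2021.
  Regulatory Review Extension: +863 days → 20 September 2023.
Expiry of referenced patent TU-576255:
  Base: filing + 18 years → 9 November 2020.
  Regulatory Review Extension: +694 days → 4 October 2022.
Terminal disclaimer: TU-666769 expires on the earlier of 20 September 2023 and 4 October 2022.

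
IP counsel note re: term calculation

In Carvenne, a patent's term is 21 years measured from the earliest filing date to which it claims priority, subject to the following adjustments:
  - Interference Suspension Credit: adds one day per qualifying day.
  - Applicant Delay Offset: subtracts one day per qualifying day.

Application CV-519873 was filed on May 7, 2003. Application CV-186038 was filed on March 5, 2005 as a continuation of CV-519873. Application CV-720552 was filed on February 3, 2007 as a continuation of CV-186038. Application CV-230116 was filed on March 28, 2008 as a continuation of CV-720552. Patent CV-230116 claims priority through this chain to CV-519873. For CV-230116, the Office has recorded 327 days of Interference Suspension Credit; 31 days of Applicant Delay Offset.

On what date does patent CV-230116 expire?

Earliest priority filing: 7 May 2003.
Base term: 7 May 2003 + 21 years → 7 May 2024.
Interference Suspension Credit: +327 days → 30 March 2025.
Applicant Delay Offset: −31 days → 27 February 2025.

February 27, 2025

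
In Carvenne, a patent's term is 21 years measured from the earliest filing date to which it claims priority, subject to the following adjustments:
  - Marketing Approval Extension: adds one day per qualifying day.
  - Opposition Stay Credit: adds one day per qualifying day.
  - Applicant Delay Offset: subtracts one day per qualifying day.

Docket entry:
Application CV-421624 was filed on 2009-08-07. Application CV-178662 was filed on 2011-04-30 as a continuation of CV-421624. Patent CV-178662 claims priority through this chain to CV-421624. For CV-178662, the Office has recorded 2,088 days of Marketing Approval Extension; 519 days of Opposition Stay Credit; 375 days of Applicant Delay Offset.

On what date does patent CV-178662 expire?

2036-09-16

Earliest priority filing: 7 August 2009.
Base term: 7 August 2009 + 21 years → 7 August 2030.
Marketing Approval Extension: +2088 days → 25 April 2036.
Opposition Stay Credit: +519 days → 26 September 2037.
Applicant Delay Offset: −375 days → 16 September 2036.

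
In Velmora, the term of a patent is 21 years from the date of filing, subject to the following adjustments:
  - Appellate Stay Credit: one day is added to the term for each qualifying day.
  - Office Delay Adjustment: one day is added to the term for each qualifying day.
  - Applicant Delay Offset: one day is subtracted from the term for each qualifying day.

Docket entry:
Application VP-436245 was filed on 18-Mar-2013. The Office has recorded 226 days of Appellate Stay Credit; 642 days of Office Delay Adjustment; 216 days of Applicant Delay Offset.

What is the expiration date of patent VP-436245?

Base term: filing date + 21 years → 18 March 2034.
Appellate Stay Credit: +226 days → 30 October 2034.
Office Delay Adjustment: +642 days → 2 August 2036.
Applicant Delay Offset: −216 days → 30 December 2035.

2035-12-30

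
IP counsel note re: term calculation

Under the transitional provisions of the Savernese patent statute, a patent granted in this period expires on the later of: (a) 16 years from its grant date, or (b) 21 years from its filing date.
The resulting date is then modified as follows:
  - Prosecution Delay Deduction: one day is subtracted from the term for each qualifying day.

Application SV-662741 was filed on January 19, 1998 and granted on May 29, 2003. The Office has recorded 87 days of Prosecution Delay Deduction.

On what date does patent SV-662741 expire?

(a) grant + 16 years → 29 May 2019.
(b) filing + 21 years → 19 January 2019.
Later of the two: 29 May 2019.
Prosecution Delay Deduction: −87 days → 3 March 2019.

2019-03-03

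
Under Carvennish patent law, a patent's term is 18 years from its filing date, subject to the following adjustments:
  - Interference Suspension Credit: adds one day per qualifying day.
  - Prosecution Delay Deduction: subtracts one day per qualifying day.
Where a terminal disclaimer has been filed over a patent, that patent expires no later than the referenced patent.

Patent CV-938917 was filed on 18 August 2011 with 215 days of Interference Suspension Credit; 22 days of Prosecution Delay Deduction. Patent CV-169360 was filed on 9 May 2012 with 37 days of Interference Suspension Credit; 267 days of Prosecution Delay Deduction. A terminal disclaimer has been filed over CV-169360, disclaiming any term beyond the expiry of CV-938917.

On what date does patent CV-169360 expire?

Natural term of CV-169360:
  Base: filing + 18 years → 9 May 2030.
  Interference Suspension Credit: +37 days → 15 June 2030.
  Prosecution Delay Deduction: −267 days → 21 September 2029.
Expiry of referenced patent CV-938917:
  Base: filing + 18 years → 18 August 2029.
  Interference Suspension Credit: +215 days → 21 March 2030.
  Prosecution Delay Deduction: −22 days → 27 February 2030.
Terminal disclaimer: CV-169360 expires on the earlier of 21 September 2029 and 27 February 2030.

2029-09-21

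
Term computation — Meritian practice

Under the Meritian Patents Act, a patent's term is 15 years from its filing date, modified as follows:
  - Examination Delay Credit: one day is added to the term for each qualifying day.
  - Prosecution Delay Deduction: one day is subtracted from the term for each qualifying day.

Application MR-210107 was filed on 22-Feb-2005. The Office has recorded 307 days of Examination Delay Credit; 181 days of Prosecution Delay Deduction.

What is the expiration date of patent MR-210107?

Base term: filing date + 15 years → 22 February 2020.
Examination Delay Credit: +307 days → 25 December 2020.
Prosecution Delay Deduction: −181 days → 27 June 2020.

June 27, 2020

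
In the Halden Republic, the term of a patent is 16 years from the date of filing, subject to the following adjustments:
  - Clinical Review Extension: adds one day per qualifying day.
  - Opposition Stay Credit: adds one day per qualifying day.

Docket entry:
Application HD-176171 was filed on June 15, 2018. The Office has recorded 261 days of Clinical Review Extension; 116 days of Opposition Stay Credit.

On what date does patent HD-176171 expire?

Base term: filing date + 16 years → 15 June 2034.
Clinical Review Extension: +261 days → 3 March 2035.
Opposition Stay Credit: +116 days → 27 June 2035.

June 27, 2035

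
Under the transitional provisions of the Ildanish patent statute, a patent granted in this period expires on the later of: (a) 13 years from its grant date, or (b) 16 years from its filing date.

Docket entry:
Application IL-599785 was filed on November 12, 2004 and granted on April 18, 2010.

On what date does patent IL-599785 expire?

2023-04-18

(a) grant + 13 years → 18 April 2023.
(b) filing + 16 years → 12 November 2020.
Later of the two: 18 April 2023.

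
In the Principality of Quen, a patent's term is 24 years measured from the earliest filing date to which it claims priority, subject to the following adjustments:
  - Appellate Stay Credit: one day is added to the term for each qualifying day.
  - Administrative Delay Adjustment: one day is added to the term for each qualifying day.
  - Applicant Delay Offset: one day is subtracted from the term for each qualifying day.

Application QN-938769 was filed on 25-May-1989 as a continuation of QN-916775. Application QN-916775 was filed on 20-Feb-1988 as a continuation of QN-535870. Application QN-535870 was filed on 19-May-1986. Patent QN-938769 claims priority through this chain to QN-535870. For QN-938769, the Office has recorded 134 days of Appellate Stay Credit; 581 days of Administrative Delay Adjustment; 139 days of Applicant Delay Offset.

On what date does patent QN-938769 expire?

December 16, 2011

Earliest priority filing: 19 May 1986.
Base term: 19 May 1986 + 24 years → 19 May 2010.
Appellate Stay Credit: +134 days → 30 September 2010.
Administrative Delay Adjustment: +581 days → 3 May 2012.
Applicant Delay Offset: −139 days → 16 December 2011.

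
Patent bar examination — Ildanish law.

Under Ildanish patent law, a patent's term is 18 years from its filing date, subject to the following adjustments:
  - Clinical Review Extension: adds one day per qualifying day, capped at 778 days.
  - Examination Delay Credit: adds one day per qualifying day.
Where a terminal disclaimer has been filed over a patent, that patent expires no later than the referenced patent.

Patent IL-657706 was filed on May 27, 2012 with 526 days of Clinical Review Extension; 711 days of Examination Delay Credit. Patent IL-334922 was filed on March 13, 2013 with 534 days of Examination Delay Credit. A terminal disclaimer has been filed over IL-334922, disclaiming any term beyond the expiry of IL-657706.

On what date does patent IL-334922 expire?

August 28, 2032

Natural term of IL-334922:
  Base: filing + 18 years → 13 March 2031.
  Examination Delay Credit: +534 days → 28 August 2032.
Expiry of referenced patent IL-657706:
  Base: filing + 18 years → 27 May 2030.
  Clinical Review Extension: 526 days (within the 778-day cap) → +526 days → 4 November 2031.
  Examination Delay Credit: +711 days → 15 October 2033.
Terminal disclaimer: IL-334922 expires on the earlier of 28 August 2032 and 15 October 2033.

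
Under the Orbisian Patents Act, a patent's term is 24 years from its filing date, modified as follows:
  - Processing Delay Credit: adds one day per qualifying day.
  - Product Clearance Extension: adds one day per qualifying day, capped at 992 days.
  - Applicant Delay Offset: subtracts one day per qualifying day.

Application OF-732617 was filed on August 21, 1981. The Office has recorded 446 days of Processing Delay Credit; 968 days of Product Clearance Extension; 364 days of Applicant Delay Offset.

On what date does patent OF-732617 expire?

July 6, 2008

Base term: filing date + 24 years → 21 August 2005.
Processing Delay Credit: +446 days → 10 November 2006.
Product Clearance Extension: 968 days (within the 992-day cap) → +968 days → 5 July 2009.
Applicant Delay Offset: −364 days → 6 July 2008.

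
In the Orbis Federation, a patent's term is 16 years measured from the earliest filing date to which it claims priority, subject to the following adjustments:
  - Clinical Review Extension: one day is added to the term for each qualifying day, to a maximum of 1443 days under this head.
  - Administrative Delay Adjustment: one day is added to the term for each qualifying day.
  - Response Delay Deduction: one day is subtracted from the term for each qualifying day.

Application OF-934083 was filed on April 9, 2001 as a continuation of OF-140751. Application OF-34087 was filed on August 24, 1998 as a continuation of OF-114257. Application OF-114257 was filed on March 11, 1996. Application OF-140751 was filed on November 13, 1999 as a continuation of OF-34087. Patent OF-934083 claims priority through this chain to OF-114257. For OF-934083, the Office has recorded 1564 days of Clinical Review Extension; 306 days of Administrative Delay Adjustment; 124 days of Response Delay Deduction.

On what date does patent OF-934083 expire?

August 22, 2016

Earliest priority filing: 11 March 1996.
Base term: 11 March 1996 + 16 years → 11 March 2012.
Clinical Review Extension: 1564 days claimed exceeds the 1443-day cap, so +1443 days → 22 February 2016.
Administrative Delay Adjustment: +306 days → 24 December 2016.
Response Delay Deduction: −124 days → 22 August 2016.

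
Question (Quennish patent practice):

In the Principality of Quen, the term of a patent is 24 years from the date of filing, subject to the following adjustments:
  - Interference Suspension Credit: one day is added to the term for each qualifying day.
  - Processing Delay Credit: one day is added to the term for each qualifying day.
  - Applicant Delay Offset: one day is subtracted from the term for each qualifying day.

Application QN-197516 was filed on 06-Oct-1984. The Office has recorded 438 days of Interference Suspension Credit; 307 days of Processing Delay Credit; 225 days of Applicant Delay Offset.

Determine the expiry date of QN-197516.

Base term: filing date + 24 years → 6 October 2008.
Interference Suspension Credit: +438 days → 18 December 2009.
Processing Delay Credit: +307 days → 21 October 2010.
Applicant Delay Offset: −225 days → 10 March 2010.

March 10, 2010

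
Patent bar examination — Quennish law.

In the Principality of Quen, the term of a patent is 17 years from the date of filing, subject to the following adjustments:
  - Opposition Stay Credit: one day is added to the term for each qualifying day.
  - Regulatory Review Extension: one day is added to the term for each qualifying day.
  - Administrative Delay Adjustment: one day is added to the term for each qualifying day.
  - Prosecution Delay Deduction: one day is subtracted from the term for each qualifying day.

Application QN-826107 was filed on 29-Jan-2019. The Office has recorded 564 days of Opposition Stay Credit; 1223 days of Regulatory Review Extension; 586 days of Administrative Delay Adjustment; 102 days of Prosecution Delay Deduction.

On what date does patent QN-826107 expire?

Base term: filing date + 17 years → 29 January 2036.
Opposition Stay Credit: +564 days → 15 August 2037.
Regulatory Review Extension: +1223 days → 20 December 2040.
Administrative Delay Adjustment: +586 days → 29 July 2042.
Prosecution Delay Deduction: −102 days → 18 April 2042.

April 18, 2042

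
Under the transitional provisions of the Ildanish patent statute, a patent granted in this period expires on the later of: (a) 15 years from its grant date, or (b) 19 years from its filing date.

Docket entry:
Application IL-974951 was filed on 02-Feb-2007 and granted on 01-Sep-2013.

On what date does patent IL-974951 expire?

2028-09-01

(a) grant + 15 years → 1 September 2028.
(b) filing + 19 years → 2 February 2026.
Later of the two: 1 September 2028.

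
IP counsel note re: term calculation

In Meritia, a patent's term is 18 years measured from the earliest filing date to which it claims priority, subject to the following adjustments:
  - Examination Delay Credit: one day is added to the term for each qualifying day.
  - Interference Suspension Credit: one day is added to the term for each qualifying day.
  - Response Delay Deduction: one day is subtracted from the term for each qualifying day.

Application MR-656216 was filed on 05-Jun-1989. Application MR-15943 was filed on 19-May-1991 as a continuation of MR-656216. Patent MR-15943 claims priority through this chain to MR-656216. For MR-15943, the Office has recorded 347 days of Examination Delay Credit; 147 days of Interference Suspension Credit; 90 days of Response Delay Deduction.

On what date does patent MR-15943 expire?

Earliest priority filing: 5 June 1989.
Base term: 5 June 1989 + 18 years → 5 June 2007.
Examination Delay Credit: +347 days → 17 May 2008.
Interference Suspension Credit: +147 days → 11 October 2008.
Response Delay Deduction: −90 days → 13 July 2008.

2008-07-13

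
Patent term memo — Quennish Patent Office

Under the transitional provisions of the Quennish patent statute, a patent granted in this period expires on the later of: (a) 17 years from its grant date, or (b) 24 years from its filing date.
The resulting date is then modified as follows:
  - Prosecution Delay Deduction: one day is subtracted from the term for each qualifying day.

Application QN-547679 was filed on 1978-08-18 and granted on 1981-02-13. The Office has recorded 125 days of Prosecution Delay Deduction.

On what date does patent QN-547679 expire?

2002-04-15

(a) grant + 17 years → 13 February 1998.
(b) filing + 24 years → 18 August 2002.
Later of the two: 18 August 2002.
Prosecution Delay Deduction: −125 days → 15 April 2002.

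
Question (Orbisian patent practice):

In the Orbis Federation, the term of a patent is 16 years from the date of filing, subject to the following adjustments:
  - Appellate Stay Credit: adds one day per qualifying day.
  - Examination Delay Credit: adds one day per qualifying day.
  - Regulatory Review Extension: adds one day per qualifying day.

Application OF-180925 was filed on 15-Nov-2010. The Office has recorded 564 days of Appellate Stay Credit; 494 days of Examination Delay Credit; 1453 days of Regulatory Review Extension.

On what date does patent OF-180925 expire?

September 30, 2033

Base term: filing date + 16 years → 15 November 2026.
Appellate Stay Credit: +564 days → 1 June 2028.
Examination Delay Credit: +494 days → 8 October 2029.
Regulatory Review Extension: +1453 days → 30 September 2033.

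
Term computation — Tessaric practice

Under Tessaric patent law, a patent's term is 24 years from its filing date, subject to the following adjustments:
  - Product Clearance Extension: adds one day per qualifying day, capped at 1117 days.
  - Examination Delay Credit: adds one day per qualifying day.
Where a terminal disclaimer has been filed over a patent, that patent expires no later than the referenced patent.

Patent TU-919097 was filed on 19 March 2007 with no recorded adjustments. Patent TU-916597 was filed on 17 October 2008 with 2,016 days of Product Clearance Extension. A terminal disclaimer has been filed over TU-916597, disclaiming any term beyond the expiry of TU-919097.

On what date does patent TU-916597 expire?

2031-03-19

Natural term of TU-916597:
  Base: filing + 24 years → 17 October 2032.
  Product Clearance Extension: 2016 days claimed exceeds the 1117-day cap, so +1117 days → 8 November 2035.
Expiry of referenced patent TU-919097:
  Base: filing + 24 years → 19 March 2031.
Terminal disclaimer: TU-916597 expires on the earlier of 8 November 2035 and 19 March 2031.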